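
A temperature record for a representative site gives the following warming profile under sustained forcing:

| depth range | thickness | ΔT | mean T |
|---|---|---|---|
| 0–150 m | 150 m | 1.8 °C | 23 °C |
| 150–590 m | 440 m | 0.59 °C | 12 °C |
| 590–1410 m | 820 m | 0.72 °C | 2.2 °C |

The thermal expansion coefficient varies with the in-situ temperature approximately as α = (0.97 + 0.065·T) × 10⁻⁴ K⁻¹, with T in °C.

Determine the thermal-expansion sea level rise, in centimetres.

Δh ≈ 17.8 cm

Layer 1: α = (0.97 + 0.065×23)×10⁻⁴ = 2.465×10⁻⁴ K⁻¹
Layer 2: α = (0.97 + 0.065×12)×10⁻⁴ = 1.75×10⁻⁴ K⁻¹
Layer 3: α = (0.97 + 0.065×2.2)×10⁻⁴ = 1.113×10⁻⁴ K⁻¹
2.465×10⁻⁴ × 1.8 × 150 = 0.066555 m
150–590 m: 0.59 × 440 × 1.75×10⁻⁴ = 0.04543 m
590–1410 m: 1.113×10⁻⁴ × 820 × 0.72 = 0.06571152 m
Δh = 0.066555 + 0.04543 + 0.06571152 = 0.17769652 m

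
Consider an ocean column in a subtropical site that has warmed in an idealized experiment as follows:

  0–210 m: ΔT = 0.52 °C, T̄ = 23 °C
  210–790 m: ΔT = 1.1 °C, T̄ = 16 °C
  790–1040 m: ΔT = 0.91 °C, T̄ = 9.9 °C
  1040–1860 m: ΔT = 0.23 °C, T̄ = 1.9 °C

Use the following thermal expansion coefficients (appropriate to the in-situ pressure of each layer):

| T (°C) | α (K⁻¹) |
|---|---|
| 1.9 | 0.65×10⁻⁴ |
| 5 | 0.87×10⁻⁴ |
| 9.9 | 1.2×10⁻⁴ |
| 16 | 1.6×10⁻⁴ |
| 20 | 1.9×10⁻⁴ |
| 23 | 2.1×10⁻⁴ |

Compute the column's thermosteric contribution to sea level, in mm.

Layer 1 at 23 °C → α = 2.1×10⁻⁴ K⁻¹
Layer 2 at 16 °C → α = 1.6×10⁻⁴ K⁻¹
Layer 3 at 9.9 °C → α = 1.2×10⁻⁴ K⁻¹
Layer 4 at 1.9 °C → α = 0.65×10⁻⁴ K⁻¹
2.1×10⁻⁴ × 210 × 0.52 = 0.022932 m
210–790 m: 1.6×10⁻⁴ × 1.1 × 580 = 0.10208 m
250 × 0.91 × 1.2×10⁻⁴ = 0.02730 m
1040–1860 m: 820 × 0.65×10⁻⁴ × 0.23 = 0.012259 m
Δh = 0.022932 + 0.10208 + 0.02730 + 0.012259 = 0.164571 m

Δh = 165 mm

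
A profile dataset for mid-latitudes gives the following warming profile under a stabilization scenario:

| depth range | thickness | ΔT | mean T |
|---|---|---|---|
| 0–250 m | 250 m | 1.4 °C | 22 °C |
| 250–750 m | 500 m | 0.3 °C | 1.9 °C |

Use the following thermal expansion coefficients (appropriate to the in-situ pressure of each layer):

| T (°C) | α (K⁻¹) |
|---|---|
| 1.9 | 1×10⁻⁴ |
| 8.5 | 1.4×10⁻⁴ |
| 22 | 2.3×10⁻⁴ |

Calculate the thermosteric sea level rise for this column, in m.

0.0955 m

Layer 1 at 22 °C → α = 2.3×10⁻⁴ K⁻¹
Layer 2 at 1.9 °C → α = 1×10⁻⁴ K⁻¹
1.4 × 250 × 2.3×10⁻⁴ = 0.08050 m
Layer 2: 500 × 1×10⁻⁴ × 0.3 = 0.01500 m
Δh = 0.08050 + 0.01500 = 0.09550 m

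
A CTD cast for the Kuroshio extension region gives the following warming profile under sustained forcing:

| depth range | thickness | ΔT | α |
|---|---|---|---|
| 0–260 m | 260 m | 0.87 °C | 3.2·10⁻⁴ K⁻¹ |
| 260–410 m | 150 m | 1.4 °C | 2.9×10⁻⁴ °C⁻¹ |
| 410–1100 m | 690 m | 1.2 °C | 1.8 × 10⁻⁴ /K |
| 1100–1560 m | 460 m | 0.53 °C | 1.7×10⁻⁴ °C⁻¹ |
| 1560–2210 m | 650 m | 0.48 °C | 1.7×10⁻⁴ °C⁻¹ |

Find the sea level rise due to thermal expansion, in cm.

0–260 m: 0.87 × 260 × 3.2×10⁻⁴ = 0.072384 m
260–410 m: 1.4 × 2.9×10⁻⁴ × 150 = 0.06090 m
410–1100 m: 690 × 1.2 × 1.8×10⁻⁴ = 0.14904 m
1100–1560 m: 0.53 × 1.7×10⁻⁴ × 460 = 0.041446 m
1560–2210 m: 1.7×10⁻⁴ × 0.48 × 650 = 0.05304 m
Δh = 0.072384 + 0.06090 + 0.14904 + 0.041446 + 0.05304 = 0.37681 m

about 38 cm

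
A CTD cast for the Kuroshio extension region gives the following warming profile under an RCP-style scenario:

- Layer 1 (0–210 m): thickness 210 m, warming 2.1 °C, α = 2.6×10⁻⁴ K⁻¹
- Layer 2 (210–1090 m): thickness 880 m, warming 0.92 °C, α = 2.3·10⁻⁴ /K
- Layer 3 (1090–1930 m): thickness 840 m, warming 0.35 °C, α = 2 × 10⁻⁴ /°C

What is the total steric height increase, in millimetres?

Layer 1: 2.1 × 210 × 2.6×10⁻⁴ = 0.11466 m
2.3×10⁻⁴ × 0.92 × 880 = 0.186208 m
840 × 2×10⁻⁴ × 0.35 = 0.05880 m
Δh = 0.11466 + 0.186208 + 0.05880 = 0.359668 m ≈ 360 mm

Δh = 360 mm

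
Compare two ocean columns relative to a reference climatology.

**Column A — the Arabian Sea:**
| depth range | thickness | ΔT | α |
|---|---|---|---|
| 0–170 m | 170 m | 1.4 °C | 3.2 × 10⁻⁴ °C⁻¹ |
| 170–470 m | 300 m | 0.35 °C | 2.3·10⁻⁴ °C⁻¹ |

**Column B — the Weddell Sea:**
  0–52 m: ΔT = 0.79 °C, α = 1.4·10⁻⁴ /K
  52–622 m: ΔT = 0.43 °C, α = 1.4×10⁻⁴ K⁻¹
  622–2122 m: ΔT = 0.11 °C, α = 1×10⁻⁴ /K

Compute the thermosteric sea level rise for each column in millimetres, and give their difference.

A 1.4 × 170 × 3.2×10⁻⁴ = 0.07616 m
A Layer 2: 2.3×10⁻⁴ × 300 × 0.35 = 0.02415 m
A total: 0.10031 m
B 0.79 × 1.4×10⁻⁴ × 52 = 0.0057512 m
B 52–622 m: 1.4×10⁻⁴ × 570 × 0.43 = 0.034314 m
B Layer 3: 1×10⁻⁴ × 0.11 × 1500 = 0.01650 m
B total: 0.0565652 m
Difference: 0.10031 − 0.0565652 = 0.0437448 m

A: 100 mm; B: 57 mm; difference 44 mm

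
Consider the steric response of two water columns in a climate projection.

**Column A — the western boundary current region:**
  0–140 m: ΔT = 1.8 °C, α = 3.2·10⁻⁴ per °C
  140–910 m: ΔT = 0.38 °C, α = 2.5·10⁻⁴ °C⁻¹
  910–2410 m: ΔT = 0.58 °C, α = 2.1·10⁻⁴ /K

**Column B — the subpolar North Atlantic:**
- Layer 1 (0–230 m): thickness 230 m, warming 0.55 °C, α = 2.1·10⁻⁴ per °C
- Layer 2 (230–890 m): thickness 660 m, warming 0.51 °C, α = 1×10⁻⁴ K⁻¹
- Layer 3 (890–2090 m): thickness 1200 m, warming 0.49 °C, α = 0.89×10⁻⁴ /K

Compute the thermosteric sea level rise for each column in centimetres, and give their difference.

A 0–140 m: 140 × 1.8 × 3.2×10⁻⁴ = 0.08064 m
A 770 × 0.38 × 2.5×10⁻⁴ = 0.07315 m
A Layer 3: 0.58 × 2.1×10⁻⁴ × 1500 = 0.18270 m
A total: 0.33649 m
B 0–230 m: 2.1×10⁻⁴ × 230 × 0.55 = 0.026565 m
B 0.51 × 1×10⁻⁴ × 660 = 0.03366 m
B Layer 3: 0.49 × 1200 × 0.89×10⁻⁴ = 0.052332 m
B total: 0.112557 m
Difference: 0.33649 − 0.112557 = 0.223933 m

A: 34 cm; B: 11 cm; difference 22 cm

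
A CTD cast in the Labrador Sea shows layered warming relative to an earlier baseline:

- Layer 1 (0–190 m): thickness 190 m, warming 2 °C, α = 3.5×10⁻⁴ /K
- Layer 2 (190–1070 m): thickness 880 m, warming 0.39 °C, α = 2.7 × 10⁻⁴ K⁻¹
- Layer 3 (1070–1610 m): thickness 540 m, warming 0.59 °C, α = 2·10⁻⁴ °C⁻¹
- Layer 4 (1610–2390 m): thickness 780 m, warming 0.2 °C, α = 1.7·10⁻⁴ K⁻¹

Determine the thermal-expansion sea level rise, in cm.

3.5×10⁻⁴ × 190 × 2 = 0.13300 m
Layer 2: 2.7×10⁻⁴ × 0.39 × 880 = 0.092664 m
2×10⁻⁴ × 0.59 × 540 = 0.06372 m
1.7×10⁻⁴ × 0.2 × 780 = 0.02652 m
Δh = 0.13300 + 0.092664 + 0.06372 + 0.02652 = 0.315904 m

Δh = 32 cm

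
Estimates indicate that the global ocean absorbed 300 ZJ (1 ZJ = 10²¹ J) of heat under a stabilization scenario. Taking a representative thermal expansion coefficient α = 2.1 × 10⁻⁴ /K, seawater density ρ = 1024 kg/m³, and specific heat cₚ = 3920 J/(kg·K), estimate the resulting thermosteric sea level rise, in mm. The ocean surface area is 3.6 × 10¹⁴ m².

about 43.6 mm

Per unit area: Q = 300×10²¹ / (3.6×10¹⁴) ≈ 8.333×10⁸ J/m²
Δh = αQ/(ρcₚ) = 2.1×10⁻⁴ × 8.333×10⁸ / (1024 × 3920) ≈ 0.043595 m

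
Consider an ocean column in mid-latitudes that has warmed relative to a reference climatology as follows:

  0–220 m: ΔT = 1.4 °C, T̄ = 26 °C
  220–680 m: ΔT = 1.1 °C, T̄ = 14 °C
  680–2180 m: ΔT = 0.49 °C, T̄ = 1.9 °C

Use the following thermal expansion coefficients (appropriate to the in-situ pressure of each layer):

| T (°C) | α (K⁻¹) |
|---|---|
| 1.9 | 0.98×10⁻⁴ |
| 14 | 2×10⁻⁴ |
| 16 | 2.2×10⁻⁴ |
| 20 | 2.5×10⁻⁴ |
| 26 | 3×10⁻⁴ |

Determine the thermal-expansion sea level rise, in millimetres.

Δh ≈ 266 mm

Layer 1 at 26 °C → α = 3×10⁻⁴ K⁻¹
Layer 2 at 14 °C → α = 2×10⁻⁴ K⁻¹
Layer 3 at 1.9 °C → α = 0.98×10⁻⁴ K⁻¹
220 × 1.4 × 3×10⁻⁴ = 0.09240 m
1.1 × 2×10⁻⁴ × 460 = 0.10120 m
680–2180 m: 0.98×10⁻⁴ × 1500 × 0.49 = 0.07203 m
Δh = 0.09240 + 0.10120 + 0.07203 = 0.26563 m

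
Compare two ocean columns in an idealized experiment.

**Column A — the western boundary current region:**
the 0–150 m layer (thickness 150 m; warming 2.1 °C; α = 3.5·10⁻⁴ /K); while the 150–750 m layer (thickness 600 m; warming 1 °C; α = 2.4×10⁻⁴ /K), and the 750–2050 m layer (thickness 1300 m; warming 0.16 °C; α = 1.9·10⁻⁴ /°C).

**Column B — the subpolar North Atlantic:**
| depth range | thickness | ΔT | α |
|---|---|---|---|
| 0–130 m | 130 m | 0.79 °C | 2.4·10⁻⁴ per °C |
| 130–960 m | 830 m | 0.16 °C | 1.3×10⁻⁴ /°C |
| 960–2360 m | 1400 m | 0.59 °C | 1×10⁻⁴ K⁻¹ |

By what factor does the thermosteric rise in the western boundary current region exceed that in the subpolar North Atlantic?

≈ 2.4×

A 0–150 m: 2.1 × 3.5×10⁻⁴ × 150 = 0.11025 m
A 150–750 m: 600 × 1 × 2.4×10⁻⁴ = 0.14400 m
A 0.16 × 1300 × 1.9×10⁻⁴ = 0.03952 m
A total: 0.29377 m
B Layer 1: 2.4×10⁻⁴ × 0.79 × 130 = 0.024648 m
B 130–960 m: 0.16 × 1.3×10⁻⁴ × 830 = 0.017264 m
B Layer 3: 1×10⁻⁴ × 1400 × 0.59 = 0.08260 m
B total: 0.124512 m
Ratio: 0.29377 / 0.124512 ≈ 2.359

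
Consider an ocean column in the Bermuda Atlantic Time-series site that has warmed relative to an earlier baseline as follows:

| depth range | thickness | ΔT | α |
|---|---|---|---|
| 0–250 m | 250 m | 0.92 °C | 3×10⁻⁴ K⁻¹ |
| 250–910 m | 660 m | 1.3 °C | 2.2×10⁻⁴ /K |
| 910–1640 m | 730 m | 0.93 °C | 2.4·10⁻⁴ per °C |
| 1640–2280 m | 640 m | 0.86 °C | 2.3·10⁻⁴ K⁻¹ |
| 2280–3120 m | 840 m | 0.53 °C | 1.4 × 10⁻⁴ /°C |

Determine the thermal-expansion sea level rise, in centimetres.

Δh = 61.0 cm

Layer 1: 0.92 × 250 × 3×10⁻⁴ = 0.06900 m
250–910 m: 2.2×10⁻⁴ × 660 × 1.3 = 0.18876 m
0.93 × 2.4×10⁻⁴ × 730 = 0.162936 m
1640–2280 m: 0.86 × 640 × 2.3×10⁻⁴ = 0.126592 m
Layer 5: 0.53 × 840 × 1.4×10⁻⁴ = 0.062328 m
Δh = 0.06900 + 0.18876 + 0.162936 + 0.126592 + 0.062328 = 0.609616 m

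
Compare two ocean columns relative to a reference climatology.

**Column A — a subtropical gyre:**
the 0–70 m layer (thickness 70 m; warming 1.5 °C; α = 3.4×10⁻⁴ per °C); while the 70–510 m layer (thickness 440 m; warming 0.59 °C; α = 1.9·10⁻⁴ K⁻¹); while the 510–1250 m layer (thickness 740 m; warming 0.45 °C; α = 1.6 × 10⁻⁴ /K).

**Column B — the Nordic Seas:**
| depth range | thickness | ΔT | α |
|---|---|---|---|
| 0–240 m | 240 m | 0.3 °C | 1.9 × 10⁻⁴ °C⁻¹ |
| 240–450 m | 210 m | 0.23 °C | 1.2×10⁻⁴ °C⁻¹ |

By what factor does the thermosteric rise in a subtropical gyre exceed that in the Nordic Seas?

A Layer 1: 1.5 × 70 × 3.4×10⁻⁴ = 0.03570 m
A Layer 2: 440 × 0.59 × 1.9×10⁻⁴ = 0.049324 m
A 740 × 1.6×10⁻⁴ × 0.45 = 0.05328 m
A total: 0.138304 m
B 0–240 m: 240 × 0.3 × 1.9×10⁻⁴ = 0.01368 m
B 240–450 m: 1.2×10⁻⁴ × 210 × 0.23 = 0.005796 m
B total: 0.019476 m
Ratio: 0.138304 / 0.019476 ≈ 7.101

≈ 7.1×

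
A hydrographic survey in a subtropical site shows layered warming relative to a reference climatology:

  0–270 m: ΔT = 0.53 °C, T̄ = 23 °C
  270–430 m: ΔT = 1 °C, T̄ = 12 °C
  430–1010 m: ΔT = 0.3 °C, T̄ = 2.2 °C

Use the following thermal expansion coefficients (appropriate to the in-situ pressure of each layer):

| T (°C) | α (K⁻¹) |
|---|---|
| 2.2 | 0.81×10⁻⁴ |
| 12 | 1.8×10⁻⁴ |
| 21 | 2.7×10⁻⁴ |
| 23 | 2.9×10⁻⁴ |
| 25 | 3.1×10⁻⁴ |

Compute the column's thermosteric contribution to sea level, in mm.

Layer 1 at 23 °C → α = 2.9×10⁻⁴ K⁻¹
Layer 2 at 12 °C → α = 1.8×10⁻⁴ K⁻¹
Layer 3 at 2.2 °C → α = 0.81×10⁻⁴ K⁻¹
Layer 1: 2.9×10⁻⁴ × 270 × 0.53 = 0.041499 m
270–430 m: 160 × 1 × 1.8×10⁻⁴ = 0.02880 m
580 × 0.3 × 0.81×10⁻⁴ = 0.014094 m
Δh = 0.041499 + 0.02880 + 0.014094 = 0.084393 m

84 mm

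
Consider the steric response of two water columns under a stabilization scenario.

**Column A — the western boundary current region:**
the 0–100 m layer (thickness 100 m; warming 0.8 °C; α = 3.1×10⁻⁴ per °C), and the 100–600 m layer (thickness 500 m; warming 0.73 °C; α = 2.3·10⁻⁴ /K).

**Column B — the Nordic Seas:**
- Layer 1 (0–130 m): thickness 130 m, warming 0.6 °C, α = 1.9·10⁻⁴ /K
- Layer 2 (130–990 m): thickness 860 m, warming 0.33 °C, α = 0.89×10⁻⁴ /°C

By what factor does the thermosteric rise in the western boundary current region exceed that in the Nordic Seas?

a factor of 2.7

A 0.8 × 100 × 3.1×10⁻⁴ = 0.02480 m
A 500 × 2.3×10⁻⁴ × 0.73 = 0.08395 m
A total: 0.10875 m
B Layer 1: 130 × 1.9×10⁻⁴ × 0.6 = 0.01482 m
B 130–990 m: 0.33 × 0.89×10⁻⁴ × 860 = 0.0252582 m
B total: 0.0400782 m
Ratio: 0.10875 / 0.0400782 ≈ 2.713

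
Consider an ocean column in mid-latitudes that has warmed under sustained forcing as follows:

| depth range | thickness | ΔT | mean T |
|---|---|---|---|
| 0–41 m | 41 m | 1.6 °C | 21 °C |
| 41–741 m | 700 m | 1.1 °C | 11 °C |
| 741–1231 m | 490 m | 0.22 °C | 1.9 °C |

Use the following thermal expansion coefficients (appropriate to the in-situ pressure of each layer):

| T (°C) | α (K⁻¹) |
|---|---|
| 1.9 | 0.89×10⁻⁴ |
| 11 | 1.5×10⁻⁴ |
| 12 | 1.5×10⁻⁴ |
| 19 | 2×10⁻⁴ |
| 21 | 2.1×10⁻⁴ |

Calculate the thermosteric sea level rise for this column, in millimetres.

Δh = 140 mm

Layer 1 at 21 °C → α = 2.1×10⁻⁴ K⁻¹
Layer 2 at 11 °C → α = 1.5×10⁻⁴ K⁻¹
Layer 3 at 1.9 °C → α = 0.89×10⁻⁴ K⁻¹
Layer 1: 1.6 × 2.1×10⁻⁴ × 41 = 0.013776 m
41–741 m: 700 × 1.1 × 1.5×10⁻⁴ = 0.11550 m
Layer 3: 0.22 × 0.89×10⁻⁴ × 490 = 0.0095942 m
Δh = 0.013776 + 0.11550 + 0.0095942 = 0.1388702 m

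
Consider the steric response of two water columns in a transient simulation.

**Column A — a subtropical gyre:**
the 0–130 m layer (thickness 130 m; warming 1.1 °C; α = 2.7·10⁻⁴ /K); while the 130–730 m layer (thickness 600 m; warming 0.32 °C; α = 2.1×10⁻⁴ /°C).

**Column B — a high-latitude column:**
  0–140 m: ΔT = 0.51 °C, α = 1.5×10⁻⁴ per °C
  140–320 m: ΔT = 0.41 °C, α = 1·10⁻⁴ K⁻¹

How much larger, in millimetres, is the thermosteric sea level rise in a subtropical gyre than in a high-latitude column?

A 130 × 2.7×10⁻⁴ × 1.1 = 0.03861 m
A Layer 2: 0.32 × 2.1×10⁻⁴ × 600 = 0.04032 m
A total: 0.07893 m
B 1.5×10⁻⁴ × 140 × 0.51 = 0.01071 m
B 140–320 m: 0.41 × 1×10⁻⁴ × 180 = 0.00738 m
B total: 0.01809 m
Difference: 0.07893 − 0.01809 = 0.06084 m

60.8 mm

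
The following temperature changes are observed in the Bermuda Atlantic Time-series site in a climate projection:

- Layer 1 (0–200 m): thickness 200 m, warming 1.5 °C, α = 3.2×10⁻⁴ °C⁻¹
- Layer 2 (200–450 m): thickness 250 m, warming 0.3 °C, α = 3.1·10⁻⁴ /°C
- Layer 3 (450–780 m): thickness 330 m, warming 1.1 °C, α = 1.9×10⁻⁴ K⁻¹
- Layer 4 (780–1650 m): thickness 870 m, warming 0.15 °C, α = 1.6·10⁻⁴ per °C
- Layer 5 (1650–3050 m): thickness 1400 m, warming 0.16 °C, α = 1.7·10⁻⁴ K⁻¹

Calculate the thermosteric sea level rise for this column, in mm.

about 247 mm

3.2×10⁻⁴ × 200 × 1.5 = 0.09600 m
Layer 2: 250 × 0.3 × 3.1×10⁻⁴ = 0.02325 m
330 × 1.1 × 1.9×10⁻⁴ = 0.06897 m
1.6×10⁻⁴ × 870 × 0.15 = 0.02088 m
1400 × 1.7×10⁻⁴ × 0.16 = 0.03808 m
Δh = 0.09600 + 0.02325 + 0.06897 + 0.02088 + 0.03808 = 0.24718 m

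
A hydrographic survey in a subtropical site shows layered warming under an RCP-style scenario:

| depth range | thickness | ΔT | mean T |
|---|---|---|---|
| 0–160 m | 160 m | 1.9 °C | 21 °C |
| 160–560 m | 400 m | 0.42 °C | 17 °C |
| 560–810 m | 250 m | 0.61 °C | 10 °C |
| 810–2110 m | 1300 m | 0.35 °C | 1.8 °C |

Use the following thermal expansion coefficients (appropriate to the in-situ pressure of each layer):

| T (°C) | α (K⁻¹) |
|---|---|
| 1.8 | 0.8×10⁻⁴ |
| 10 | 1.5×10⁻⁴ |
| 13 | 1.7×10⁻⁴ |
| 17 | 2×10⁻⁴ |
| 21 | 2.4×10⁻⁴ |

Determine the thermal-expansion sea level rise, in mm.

Layer 1 at 21 °C → α = 2.4×10⁻⁴ K⁻¹
Layer 2 at 17 °C → α = 2×10⁻⁴ K⁻¹
Layer 3 at 10 °C → α = 1.5×10⁻⁴ K⁻¹
Layer 4 at 1.8 °C → α = 0.8×10⁻⁴ K⁻¹
Layer 1: 2.4×10⁻⁴ × 160 × 1.9 = 0.07296 m
160–560 m: 2×10⁻⁴ × 400 × 0.42 = 0.03360 m
560–810 m: 250 × 1.5×10⁻⁴ × 0.61 = 0.022875 m
0.35 × 0.8×10⁻⁴ × 1300 = 0.03640 m
Δh = 0.07296 + 0.03360 + 0.022875 + 0.03640 = 0.165835 m

about 170 mm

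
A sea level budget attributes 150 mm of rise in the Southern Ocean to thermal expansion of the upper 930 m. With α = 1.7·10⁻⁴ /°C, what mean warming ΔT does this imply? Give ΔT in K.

about 0.949 K

ΔT = Δh/(αH) = 0.15 / (1.7×10⁻⁴ × 930) ≈ 0.9488 K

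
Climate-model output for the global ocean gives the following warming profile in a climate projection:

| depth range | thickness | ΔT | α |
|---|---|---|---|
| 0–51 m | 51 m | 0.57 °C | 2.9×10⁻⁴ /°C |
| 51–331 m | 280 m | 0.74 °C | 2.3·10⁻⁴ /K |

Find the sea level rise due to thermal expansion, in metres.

0–51 m: 51 × 0.57 × 2.9×10⁻⁴ = 0.0084303 m
51–331 m: 280 × 0.74 × 2.3×10⁻⁴ = 0.047656 m
Δh = 0.0084303 + 0.047656 = 0.0560863 m

Δh ≈ 0.0561 m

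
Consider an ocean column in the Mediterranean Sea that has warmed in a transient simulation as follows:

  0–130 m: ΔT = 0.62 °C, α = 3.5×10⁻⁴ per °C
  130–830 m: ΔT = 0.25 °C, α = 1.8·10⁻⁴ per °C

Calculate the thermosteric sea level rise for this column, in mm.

Layer 1: 130 × 0.62 × 3.5×10⁻⁴ = 0.02821 m
1.8×10⁻⁴ × 0.25 × 700 = 0.03150 m
Δh = 0.02821 + 0.03150 = 0.05971 m ≈ 59.7 mm

59.7 mm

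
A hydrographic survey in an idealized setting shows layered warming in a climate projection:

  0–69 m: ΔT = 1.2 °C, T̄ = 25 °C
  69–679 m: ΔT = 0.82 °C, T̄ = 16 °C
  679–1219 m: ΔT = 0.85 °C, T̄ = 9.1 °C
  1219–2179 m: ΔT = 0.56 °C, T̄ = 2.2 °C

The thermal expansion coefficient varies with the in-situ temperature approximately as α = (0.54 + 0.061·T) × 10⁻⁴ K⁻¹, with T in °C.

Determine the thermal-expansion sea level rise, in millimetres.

179 mm of thermosteric rise

Layer 1: α = (0.54 + 0.061×25)×10⁻⁴ = 2.065×10⁻⁴ K⁻¹
Layer 2: α = (0.54 + 0.061×16)×10⁻⁴ = 1.516×10⁻⁴ K⁻¹
Layer 3: α = (0.54 + 0.061×9.1)×10⁻⁴ = 1.0951×10⁻⁴ K⁻¹
Layer 4: α = (0.54 + 0.061×2.2)×10⁻⁴ = 0.6742×10⁻⁴ K⁻¹
69 × 2.065×10⁻⁴ × 1.2 = 0.0170982 m
69–679 m: 610 × 0.82 × 1.516×10⁻⁴ = 0.07583032 m
1.0951×10⁻⁴ × 540 × 0.85 = 0.05026509 m
960 × 0.6742×10⁻⁴ × 0.56 = 0.036244992 m
Δh = 0.0170982 + 0.07583032 + 0.05026509 + 0.036244992 = 0.179438602 m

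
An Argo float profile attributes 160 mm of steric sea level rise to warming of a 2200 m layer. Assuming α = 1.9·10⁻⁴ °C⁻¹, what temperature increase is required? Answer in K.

about 0.383 K

ΔT = Δh/(αH) = 0.16 / (1.9×10⁻⁴ × 2200) ≈ 0.3828 K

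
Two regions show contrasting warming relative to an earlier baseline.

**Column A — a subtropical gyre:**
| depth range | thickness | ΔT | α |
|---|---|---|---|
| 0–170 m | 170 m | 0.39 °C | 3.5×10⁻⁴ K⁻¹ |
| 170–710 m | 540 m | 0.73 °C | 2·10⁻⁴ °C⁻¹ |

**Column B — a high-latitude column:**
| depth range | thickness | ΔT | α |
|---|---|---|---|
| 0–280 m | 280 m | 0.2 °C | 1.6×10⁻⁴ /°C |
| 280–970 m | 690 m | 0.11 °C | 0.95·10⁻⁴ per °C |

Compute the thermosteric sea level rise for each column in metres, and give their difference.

A 0–170 m: 3.5×10⁻⁴ × 0.39 × 170 = 0.023205 m
A 170–710 m: 2×10⁻⁴ × 0.73 × 540 = 0.07884 m
A total: 0.102045 m
B 0.2 × 1.6×10⁻⁴ × 280 = 0.00896 m
B 0.95×10⁻⁴ × 690 × 0.11 = 0.0072105 m
B total: 0.0161705 m
Difference: 0.102045 − 0.0161705 = 0.0858745 m

Δh_A ≈ 0.102 m, Δh_B ≈ 0.0162 m; difference ≈ 0.0859 m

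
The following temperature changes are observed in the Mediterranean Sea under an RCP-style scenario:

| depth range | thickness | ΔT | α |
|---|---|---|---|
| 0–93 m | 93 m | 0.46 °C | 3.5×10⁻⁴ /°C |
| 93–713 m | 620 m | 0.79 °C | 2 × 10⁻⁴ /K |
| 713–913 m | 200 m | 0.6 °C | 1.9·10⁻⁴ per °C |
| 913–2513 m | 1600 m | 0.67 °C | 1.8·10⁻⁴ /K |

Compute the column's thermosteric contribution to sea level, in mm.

Layer 1: 3.5×10⁻⁴ × 93 × 0.46 = 0.014973 m
Layer 2: 0.79 × 620 × 2×10⁻⁴ = 0.09796 m
Layer 3: 0.6 × 1.9×10⁻⁴ × 200 = 0.02280 m
Layer 4: 0.67 × 1600 × 1.8×10⁻⁴ = 0.19296 m
Δh = 0.014973 + 0.09796 + 0.02280 + 0.19296 = 0.328693 m

Δh ≈ 329 mm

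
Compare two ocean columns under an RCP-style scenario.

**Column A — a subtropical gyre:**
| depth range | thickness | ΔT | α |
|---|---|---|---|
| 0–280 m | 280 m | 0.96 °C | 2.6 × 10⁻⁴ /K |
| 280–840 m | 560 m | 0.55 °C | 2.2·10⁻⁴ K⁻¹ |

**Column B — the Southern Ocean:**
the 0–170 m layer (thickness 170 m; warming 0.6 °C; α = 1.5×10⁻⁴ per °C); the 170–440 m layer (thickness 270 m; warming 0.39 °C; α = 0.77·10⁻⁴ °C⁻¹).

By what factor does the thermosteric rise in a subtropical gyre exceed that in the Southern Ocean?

≈ 5.9×

A Layer 1: 0.96 × 280 × 2.6×10⁻⁴ = 0.069888 m
A 0.55 × 2.2×10⁻⁴ × 560 = 0.06776 m
A total: 0.137648 m
B 0–170 m: 0.6 × 170 × 1.5×10⁻⁴ = 0.01530 m
B 270 × 0.77×10⁻⁴ × 0.39 = 0.0081081 m
B total: 0.0234081 m
Ratio: 0.137648 / 0.0234081 ≈ 5.880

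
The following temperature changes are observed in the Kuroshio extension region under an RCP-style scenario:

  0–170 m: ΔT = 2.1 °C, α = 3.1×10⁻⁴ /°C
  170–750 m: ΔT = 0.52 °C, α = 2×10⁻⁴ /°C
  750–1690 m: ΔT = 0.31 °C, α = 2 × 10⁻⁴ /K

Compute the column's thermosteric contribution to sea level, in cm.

Layer 1: 170 × 3.1×10⁻⁴ × 2.1 = 0.11067 m
580 × 0.52 × 2×10⁻⁴ = 0.06032 m
Layer 3: 2×10⁻⁴ × 940 × 0.31 = 0.05828 m
Δh = 0.11067 + 0.06032 + 0.05828 = 0.22927 m

Δh ≈ 22.9 cm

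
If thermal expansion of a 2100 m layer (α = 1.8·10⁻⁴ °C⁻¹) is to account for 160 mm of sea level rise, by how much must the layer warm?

ΔT = Δh/(αH) = 0.16 / (1.8×10⁻⁴ × 2100) ≈ 0.4233 K

ΔT ≈ 0.423 K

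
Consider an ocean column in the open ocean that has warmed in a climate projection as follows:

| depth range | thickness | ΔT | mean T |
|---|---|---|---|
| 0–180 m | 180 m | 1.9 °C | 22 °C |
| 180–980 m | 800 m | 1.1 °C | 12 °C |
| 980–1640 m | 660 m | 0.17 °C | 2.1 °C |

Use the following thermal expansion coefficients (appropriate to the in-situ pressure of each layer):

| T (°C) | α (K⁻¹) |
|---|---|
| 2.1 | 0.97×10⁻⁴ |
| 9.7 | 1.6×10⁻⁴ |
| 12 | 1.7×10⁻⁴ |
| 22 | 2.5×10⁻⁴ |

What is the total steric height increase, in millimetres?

Δh = 246 mm

Layer 1 at 22 °C → α = 2.5×10⁻⁴ K⁻¹
Layer 2 at 12 °C → α = 1.7×10⁻⁴ K⁻¹
Layer 3 at 2.1 °C → α = 0.97×10⁻⁴ K⁻¹
0–180 m: 180 × 2.5×10⁻⁴ × 1.9 = 0.08550 m
180–980 m: 800 × 1.7×10⁻⁴ × 1.1 = 0.14960 m
980–1640 m: 660 × 0.17 × 0.97×10⁻⁴ = 0.0108834 m
Δh = 0.08550 + 0.14960 + 0.0108834 = 0.2459834 m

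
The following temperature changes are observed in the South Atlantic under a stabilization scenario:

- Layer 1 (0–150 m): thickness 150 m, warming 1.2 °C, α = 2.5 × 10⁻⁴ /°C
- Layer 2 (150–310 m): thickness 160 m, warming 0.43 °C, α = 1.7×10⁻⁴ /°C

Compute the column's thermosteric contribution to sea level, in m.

0–150 m: 2.5×10⁻⁴ × 150 × 1.2 = 0.04500 m
150–310 m: 1.7×10⁻⁴ × 160 × 0.43 = 0.011696 m
Δh = 0.04500 + 0.011696 = 0.056696 m ≈ 0.0567 m

Δh ≈ 0.0567 m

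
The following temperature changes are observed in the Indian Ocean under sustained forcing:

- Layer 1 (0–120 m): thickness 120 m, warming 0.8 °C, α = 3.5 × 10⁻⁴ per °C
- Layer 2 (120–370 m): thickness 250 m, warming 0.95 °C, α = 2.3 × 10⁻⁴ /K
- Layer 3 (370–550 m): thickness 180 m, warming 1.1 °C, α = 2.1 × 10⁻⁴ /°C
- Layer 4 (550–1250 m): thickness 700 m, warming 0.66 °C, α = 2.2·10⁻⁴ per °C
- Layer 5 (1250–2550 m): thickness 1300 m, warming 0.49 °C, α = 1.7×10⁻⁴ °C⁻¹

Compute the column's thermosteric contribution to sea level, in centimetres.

Layer 1: 3.5×10⁻⁴ × 0.8 × 120 = 0.03360 m
Layer 2: 0.95 × 2.3×10⁻⁴ × 250 = 0.054625 m
Layer 3: 2.1×10⁻⁴ × 180 × 1.1 = 0.04158 m
550–1250 m: 0.66 × 700 × 2.2×10⁻⁴ = 0.10164 m
Layer 5: 1300 × 1.7×10⁻⁴ × 0.49 = 0.10829 m
Δh = 0.03360 + 0.054625 + 0.04158 + 0.10164 + 0.10829 = 0.339735 m ≈ 34.0 cm

Δh = 34.0 cm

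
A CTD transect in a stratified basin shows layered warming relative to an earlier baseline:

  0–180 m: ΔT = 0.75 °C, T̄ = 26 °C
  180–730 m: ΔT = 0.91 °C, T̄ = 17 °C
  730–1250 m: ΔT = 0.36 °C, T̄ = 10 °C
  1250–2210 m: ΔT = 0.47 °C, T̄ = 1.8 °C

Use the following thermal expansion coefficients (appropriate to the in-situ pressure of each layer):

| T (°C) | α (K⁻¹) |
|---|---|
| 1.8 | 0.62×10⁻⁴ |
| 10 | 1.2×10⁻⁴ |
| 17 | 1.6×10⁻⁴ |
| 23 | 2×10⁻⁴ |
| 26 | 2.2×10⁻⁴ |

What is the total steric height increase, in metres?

Δh = 0.160 m

Layer 1 at 26 °C → α = 2.2×10⁻⁴ K⁻¹
Layer 2 at 17 °C → α = 1.6×10⁻⁴ K⁻¹
Layer 3 at 10 °C → α = 1.2×10⁻⁴ K⁻¹
Layer 4 at 1.8 °C → α = 0.62×10⁻⁴ K⁻¹
0–180 m: 2.2×10⁻⁴ × 0.75 × 180 = 0.02970 m
180–730 m: 550 × 0.91 × 1.6×10⁻⁴ = 0.08008 m
Layer 3: 0.36 × 520 × 1.2×10⁻⁴ = 0.022464 m
1250–2210 m: 960 × 0.62×10⁻⁴ × 0.47 = 0.0279744 m
Δh = 0.02970 + 0.08008 + 0.022464 + 0.0279744 = 0.1602184 m ≈ 0.160 m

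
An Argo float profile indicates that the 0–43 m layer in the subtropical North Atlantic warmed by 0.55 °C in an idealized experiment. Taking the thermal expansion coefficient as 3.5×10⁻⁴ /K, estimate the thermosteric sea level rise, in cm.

about 0.83 cm

Δh = αΔT·H = 3.5×10⁻⁴ × 0.55 × 43 = 0.0082775 m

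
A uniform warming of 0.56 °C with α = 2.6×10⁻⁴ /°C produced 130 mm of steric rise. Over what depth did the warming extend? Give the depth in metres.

H = Δh/(αΔT) = 0.13 / (2.6×10⁻⁴ × 0.56) ≈ 892.9 m

H ≈ 890 m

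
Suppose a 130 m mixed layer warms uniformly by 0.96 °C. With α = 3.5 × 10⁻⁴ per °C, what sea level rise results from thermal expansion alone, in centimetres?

4.37 cm of thermosteric rise

Δh = αΔT·H = 3.5×10⁻⁴ × 0.96 × 130 = 0.04368 m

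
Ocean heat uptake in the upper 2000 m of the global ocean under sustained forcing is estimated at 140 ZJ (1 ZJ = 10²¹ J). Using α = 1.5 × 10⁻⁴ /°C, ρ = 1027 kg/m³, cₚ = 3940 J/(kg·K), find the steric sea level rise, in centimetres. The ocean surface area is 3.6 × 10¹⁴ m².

about 1.44 cm

Per unit area: Q = 140×10²¹ / (3.6×10¹⁴) ≈ 3.889×10⁸ J/m²
Δh = αQ/(ρcₚ) = 1.5×10⁻⁴ × 3.889×10⁸ / (1027 × 3940) ≈ 0.014417 m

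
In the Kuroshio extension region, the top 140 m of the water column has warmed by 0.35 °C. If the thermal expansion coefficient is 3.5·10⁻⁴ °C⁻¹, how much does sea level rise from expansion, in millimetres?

17.2 mm

Δh = αΔT·H = 3.5×10⁻⁴ × 0.35 × 140 = 0.01715 m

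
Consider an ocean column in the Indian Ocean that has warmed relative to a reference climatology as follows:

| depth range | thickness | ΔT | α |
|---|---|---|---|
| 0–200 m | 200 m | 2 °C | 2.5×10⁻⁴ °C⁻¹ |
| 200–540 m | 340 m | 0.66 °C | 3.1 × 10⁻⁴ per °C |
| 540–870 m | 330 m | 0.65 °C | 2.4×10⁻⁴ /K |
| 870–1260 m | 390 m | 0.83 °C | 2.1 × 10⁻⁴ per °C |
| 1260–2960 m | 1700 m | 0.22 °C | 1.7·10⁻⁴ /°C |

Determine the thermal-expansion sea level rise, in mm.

2.5×10⁻⁴ × 2 × 200 = 0.10000 m
200–540 m: 3.1×10⁻⁴ × 340 × 0.66 = 0.069564 m
540–870 m: 330 × 0.65 × 2.4×10⁻⁴ = 0.05148 m
Layer 4: 0.83 × 390 × 2.1×10⁻⁴ = 0.067977 m
Layer 5: 1700 × 1.7×10⁻⁴ × 0.22 = 0.06358 m
Δh = 0.10000 + 0.069564 + 0.05148 + 0.067977 + 0.06358 = 0.352601 m ≈ 350 mm

Δh ≈ 350 mm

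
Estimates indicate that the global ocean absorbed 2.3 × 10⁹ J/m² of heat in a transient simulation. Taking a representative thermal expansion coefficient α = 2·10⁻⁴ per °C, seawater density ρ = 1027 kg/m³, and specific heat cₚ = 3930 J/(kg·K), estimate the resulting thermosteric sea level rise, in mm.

Δh = αQ/(ρcₚ) = 2×10⁻⁴ × 2.3×10⁹ / (1027 × 3930) ≈ 0.11397 m

114 mm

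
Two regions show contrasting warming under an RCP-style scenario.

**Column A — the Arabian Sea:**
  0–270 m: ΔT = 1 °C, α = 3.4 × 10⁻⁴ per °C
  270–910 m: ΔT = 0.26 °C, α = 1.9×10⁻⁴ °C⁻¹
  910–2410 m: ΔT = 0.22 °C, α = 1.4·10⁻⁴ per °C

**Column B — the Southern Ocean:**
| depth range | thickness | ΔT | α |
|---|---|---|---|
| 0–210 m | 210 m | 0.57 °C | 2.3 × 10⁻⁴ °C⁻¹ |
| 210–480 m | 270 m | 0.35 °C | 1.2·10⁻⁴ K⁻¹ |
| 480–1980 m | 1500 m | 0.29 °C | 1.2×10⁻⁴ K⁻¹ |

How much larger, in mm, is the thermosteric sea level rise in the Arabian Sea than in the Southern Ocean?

A Layer 1: 1 × 3.4×10⁻⁴ × 270 = 0.09180 m
A 270–910 m: 0.26 × 640 × 1.9×10⁻⁴ = 0.031616 m
A 1500 × 0.22 × 1.4×10⁻⁴ = 0.04620 m
A total: 0.169616 m
B Layer 1: 210 × 2.3×10⁻⁴ × 0.57 = 0.027531 m
B 210–480 m: 270 × 0.35 × 1.2×10⁻⁴ = 0.01134 m
B 480–1980 m: 1.2×10⁻⁴ × 1500 × 0.29 = 0.05220 m
B total: 0.091071 m
Difference: 0.169616 − 0.091071 = 0.078545 m

Δh_A − Δh_B ≈ 78.5 mm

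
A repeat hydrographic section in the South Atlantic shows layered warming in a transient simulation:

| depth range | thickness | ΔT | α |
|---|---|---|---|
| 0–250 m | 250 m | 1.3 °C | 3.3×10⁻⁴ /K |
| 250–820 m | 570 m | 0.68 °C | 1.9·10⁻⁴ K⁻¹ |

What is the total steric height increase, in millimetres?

0–250 m: 3.3×10⁻⁴ × 1.3 × 250 = 0.10725 m
250–820 m: 570 × 1.9×10⁻⁴ × 0.68 = 0.073644 m
Δh = 0.10725 + 0.073644 = 0.180894 m ≈ 180 mm

Δh = 180 mm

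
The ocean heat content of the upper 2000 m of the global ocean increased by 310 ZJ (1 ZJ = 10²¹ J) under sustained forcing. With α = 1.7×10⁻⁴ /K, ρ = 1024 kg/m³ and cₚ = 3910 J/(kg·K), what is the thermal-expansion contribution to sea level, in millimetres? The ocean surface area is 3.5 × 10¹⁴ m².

Per unit area: Q = 310×10²¹ / (3.5×10¹⁴) ≈ 8.857×10⁸ J/m²
Δh = αQ/(ρcₚ) = 1.7×10⁻⁴ × 8.857×10⁸ / (1024 × 3910) ≈ 0.037606 m

Δh = 38 mm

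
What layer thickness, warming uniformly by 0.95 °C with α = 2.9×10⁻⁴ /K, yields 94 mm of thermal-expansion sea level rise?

about 341 m

H = Δh/(αΔT) = 0.094 / (2.9×10⁻⁴ × 0.95) ≈ 341.2 m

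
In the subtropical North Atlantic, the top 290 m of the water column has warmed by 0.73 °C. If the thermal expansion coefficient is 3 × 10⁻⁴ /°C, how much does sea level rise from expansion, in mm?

about 63.5 mm

Δh = αΔT·H = 3×10⁻⁴ × 0.73 × 290 = 0.06351 m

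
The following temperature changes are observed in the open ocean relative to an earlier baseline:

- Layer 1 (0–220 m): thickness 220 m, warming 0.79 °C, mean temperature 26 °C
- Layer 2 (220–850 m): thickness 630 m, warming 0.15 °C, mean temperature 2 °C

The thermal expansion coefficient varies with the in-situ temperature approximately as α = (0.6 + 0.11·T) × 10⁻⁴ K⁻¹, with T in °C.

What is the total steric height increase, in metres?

about 0.0679 m

Layer 1: α = (0.6 + 0.11×26)×10⁻⁴ = 3.46×10⁻⁴ K⁻¹
Layer 2: α = (0.6 + 0.11×2)×10⁻⁴ = 0.82×10⁻⁴ K⁻¹
0–220 m: 220 × 3.46×10⁻⁴ × 0.79 = 0.0601348 m
Layer 2: 0.15 × 630 × 0.82×10⁻⁴ = 0.007749 m
Δh = 0.0601348 + 0.007749 = 0.0678838 m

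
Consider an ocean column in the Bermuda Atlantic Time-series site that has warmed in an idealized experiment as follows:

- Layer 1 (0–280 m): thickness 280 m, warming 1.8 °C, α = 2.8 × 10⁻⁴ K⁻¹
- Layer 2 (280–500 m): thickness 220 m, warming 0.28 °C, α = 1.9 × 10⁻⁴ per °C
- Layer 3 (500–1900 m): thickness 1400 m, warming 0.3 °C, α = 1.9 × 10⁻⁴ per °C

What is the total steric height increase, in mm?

Layer 1: 280 × 2.8×10⁻⁴ × 1.8 = 0.14112 m
Layer 2: 1.9×10⁻⁴ × 220 × 0.28 = 0.011704 m
500–1900 m: 0.3 × 1400 × 1.9×10⁻⁴ = 0.07980 m
Δh = 0.14112 + 0.011704 + 0.07980 = 0.232624 m ≈ 233 mm

about 233 mm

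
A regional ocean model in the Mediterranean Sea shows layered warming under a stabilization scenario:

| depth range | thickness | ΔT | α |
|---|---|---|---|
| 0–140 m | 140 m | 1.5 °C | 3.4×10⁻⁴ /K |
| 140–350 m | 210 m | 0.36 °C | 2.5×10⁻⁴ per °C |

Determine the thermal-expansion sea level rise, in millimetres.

0–140 m: 1.5 × 3.4×10⁻⁴ × 140 = 0.07140 m
140–350 m: 210 × 0.36 × 2.5×10⁻⁴ = 0.01890 m
Δh = 0.07140 + 0.01890 = 0.09030 m

Δh ≈ 90.3 mm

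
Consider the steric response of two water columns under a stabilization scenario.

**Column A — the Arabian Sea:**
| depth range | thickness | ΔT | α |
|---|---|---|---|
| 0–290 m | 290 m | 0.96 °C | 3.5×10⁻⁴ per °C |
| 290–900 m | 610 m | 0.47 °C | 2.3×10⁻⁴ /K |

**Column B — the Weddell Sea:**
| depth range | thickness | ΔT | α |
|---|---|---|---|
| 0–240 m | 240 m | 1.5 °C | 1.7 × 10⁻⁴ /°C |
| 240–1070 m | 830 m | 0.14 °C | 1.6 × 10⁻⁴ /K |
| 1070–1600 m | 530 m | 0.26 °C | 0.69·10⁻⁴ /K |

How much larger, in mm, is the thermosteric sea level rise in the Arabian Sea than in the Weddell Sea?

A Layer 1: 0.96 × 3.5×10⁻⁴ × 290 = 0.09744 m
A Layer 2: 610 × 2.3×10⁻⁴ × 0.47 = 0.065941 m
A total: 0.163381 m
B 0–240 m: 240 × 1.5 × 1.7×10⁻⁴ = 0.06120 m
B 240–1070 m: 1.6×10⁻⁴ × 830 × 0.14 = 0.018592 m
B Layer 3: 530 × 0.26 × 0.69×10⁻⁴ = 0.0095082 m
B total: 0.0893002 m
Difference: 0.163381 − 0.0893002 = 0.0740808 m

Δh_A − Δh_B ≈ 74.1 mm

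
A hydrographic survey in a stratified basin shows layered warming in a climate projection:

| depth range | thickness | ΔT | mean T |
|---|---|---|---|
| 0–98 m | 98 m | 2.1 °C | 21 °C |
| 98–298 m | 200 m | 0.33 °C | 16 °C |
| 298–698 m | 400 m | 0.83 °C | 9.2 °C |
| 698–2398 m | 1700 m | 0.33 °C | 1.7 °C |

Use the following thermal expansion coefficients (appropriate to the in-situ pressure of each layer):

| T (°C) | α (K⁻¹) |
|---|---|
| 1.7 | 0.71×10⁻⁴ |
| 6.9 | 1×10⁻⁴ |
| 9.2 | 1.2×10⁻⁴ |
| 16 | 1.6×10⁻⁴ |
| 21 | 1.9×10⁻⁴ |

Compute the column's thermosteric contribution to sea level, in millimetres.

130 mm

Layer 1 at 21 °C → α = 1.9×10⁻⁴ K⁻¹
Layer 2 at 16 °C → α = 1.6×10⁻⁴ K⁻¹
Layer 3 at 9.2 °C → α = 1.2×10⁻⁴ K⁻¹
Layer 4 at 1.7 °C → α = 0.71×10⁻⁴ K⁻¹
Layer 1: 98 × 2.1 × 1.9×10⁻⁴ = 0.039102 m
0.33 × 1.6×10⁻⁴ × 200 = 0.01056 m
0.83 × 1.2×10⁻⁴ × 400 = 0.03984 m
Layer 4: 0.71×10⁻⁴ × 1700 × 0.33 = 0.039831 m
Δh = 0.039102 + 0.01056 + 0.03984 + 0.039831 = 0.129333 m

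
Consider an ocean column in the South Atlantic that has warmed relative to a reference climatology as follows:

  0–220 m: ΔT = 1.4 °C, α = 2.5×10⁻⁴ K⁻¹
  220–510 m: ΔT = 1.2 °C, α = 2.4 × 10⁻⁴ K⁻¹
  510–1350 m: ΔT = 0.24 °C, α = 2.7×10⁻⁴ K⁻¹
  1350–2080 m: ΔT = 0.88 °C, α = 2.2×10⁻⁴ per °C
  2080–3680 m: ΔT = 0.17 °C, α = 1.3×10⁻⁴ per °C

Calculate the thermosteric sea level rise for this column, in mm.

Layer 1: 1.4 × 220 × 2.5×10⁻⁴ = 0.07700 m
1.2 × 2.4×10⁻⁴ × 290 = 0.08352 m
Layer 3: 840 × 0.24 × 2.7×10⁻⁴ = 0.054432 m
1350–2080 m: 730 × 0.88 × 2.2×10⁻⁴ = 0.141328 m
Layer 5: 1.3×10⁻⁴ × 1600 × 0.17 = 0.03536 m
Δh = 0.07700 + 0.08352 + 0.054432 + 0.141328 + 0.03536 = 0.39164 m ≈ 392 mm

392 mm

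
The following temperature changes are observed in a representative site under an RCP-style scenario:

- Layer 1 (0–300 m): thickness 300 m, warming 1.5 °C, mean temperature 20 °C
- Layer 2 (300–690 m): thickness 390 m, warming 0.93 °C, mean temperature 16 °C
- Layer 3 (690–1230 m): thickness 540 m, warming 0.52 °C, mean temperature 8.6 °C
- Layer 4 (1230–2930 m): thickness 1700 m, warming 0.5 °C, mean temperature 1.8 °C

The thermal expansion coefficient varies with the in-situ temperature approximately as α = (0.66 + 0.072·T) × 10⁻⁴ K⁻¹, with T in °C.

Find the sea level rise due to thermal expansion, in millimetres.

Layer 1: α = (0.66 + 0.072×20)×10⁻⁴ = 2.1×10⁻⁴ K⁻¹
Layer 2: α = (0.66 + 0.072×16)×10⁻⁴ = 1.812×10⁻⁴ K⁻¹
Layer 3: α = (0.66 + 0.072×8.6)×10⁻⁴ = 1.2792×10⁻⁴ K⁻¹
Layer 4: α = (0.66 + 0.072×1.8)×10⁻⁴ = 0.7896×10⁻⁴ K⁻¹
0–300 m: 2.1×10⁻⁴ × 300 × 1.5 = 0.09450 m
300–690 m: 0.93 × 1.812×10⁻⁴ × 390 = 0.06572124 m
690–1230 m: 0.52 × 540 × 1.2792×10⁻⁴ = 0.035919936 m
0.5 × 0.7896×10⁻⁴ × 1700 = 0.067116 m
Δh = 0.09450 + 0.06572124 + 0.035919936 + 0.067116 = 0.263257176 m

Δh ≈ 263 mm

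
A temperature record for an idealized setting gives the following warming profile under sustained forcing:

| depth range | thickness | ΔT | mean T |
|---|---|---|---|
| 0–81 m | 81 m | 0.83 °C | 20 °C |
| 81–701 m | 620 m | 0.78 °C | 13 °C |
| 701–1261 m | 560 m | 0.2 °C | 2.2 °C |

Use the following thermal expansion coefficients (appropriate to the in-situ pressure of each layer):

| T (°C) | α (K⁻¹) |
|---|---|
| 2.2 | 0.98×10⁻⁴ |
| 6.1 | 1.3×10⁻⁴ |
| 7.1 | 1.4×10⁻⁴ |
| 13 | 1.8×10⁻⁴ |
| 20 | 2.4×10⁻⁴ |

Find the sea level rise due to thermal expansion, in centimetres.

Δh ≈ 11.4 cm

Layer 1 at 20 °C → α = 2.4×10⁻⁴ K⁻¹
Layer 2 at 13 °C → α = 1.8×10⁻⁴ K⁻¹
Layer 3 at 2.2 °C → α = 0.98×10⁻⁴ K⁻¹
2.4×10⁻⁴ × 81 × 0.83 = 0.0161352 m
81–701 m: 0.78 × 620 × 1.8×10⁻⁴ = 0.087048 m
0.98×10⁻⁴ × 0.2 × 560 = 0.010976 m
Δh = 0.0161352 + 0.087048 + 0.010976 = 0.1141592 m ≈ 11.4 cm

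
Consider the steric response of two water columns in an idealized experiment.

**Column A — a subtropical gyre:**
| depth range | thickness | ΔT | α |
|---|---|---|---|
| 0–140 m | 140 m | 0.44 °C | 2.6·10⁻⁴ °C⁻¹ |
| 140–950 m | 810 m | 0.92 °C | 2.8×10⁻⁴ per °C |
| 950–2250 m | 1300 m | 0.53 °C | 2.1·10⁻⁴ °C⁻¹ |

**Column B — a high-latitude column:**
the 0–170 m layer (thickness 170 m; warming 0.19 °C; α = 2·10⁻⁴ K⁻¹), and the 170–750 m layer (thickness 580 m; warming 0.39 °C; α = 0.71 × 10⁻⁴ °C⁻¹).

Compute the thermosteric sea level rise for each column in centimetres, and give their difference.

Δh_A ≈ 37 cm, Δh_B ≈ 2.3 cm; difference ≈ 35 cm

A 140 × 2.6×10⁻⁴ × 0.44 = 0.016016 m
A 140–950 m: 0.92 × 2.8×10⁻⁴ × 810 = 0.208656 m
A 950–2250 m: 0.53 × 1300 × 2.1×10⁻⁴ = 0.14469 m
A total: 0.369362 m
B 0–170 m: 2×10⁻⁴ × 0.19 × 170 = 0.00646 m
B Layer 2: 0.71×10⁻⁴ × 580 × 0.39 = 0.0160602 m
B total: 0.0225202 m
Difference: 0.369362 − 0.0225202 = 0.3468418 m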